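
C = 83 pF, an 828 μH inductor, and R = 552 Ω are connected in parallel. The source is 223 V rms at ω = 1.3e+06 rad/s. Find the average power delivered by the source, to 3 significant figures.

90.1 W

X_L = ωL = 1080 Ω
X_C = 1/(ωC) = 9270 Ω
Parallel: admittances add. Y = 1/R + 1/(jωL) + jωC
Y = (0.00181 − j0.000821) S
|Y| = 0.00199 S → |Z| = 1/|Y| = 503 Ω, ∠Z = −∠Y = 24.4°
I = V/|Z| = 444 mA
P = VI cos φ = 223 × 0.444 × cos(24.4°) = 90.1 W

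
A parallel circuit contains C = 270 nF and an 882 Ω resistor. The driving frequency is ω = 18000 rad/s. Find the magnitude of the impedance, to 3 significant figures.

X_C = 1/(ωC) = 206 Ω
Parallel: admittances add. Y = 1/R + jωC
Y = (0.00113 + j0.00486) S
|Y| = 0.00499 S → |Z| = 1/|Y| = 200 Ω, ∠Z = −∠Y = -76.9°

200 Ω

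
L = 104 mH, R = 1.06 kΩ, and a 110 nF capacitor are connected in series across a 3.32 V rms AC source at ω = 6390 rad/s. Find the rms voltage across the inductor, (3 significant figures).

1.69 V

X_L = ωL = 665 Ω
X_C = 1/(ωC) = 1420 Ω
Net reactance X = X_L − X_C = -758 Ω
Z = 1060 − j758 Ω
|Z| = √(1060² + 758²) = 1300 Ω
I = V/|Z| = 2.55 mA
V_L = I·|Z_L| = 0.00255 × 665 = 1.69 V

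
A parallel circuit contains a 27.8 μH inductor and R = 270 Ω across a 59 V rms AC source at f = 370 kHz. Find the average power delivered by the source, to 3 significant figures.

ω = 2πf = 2.325e+06 rad/s
X_L = ωL = 64.6 Ω
Parallel: admittances add. Y = 1/R + 1/(jωL)
Y = (0.00370 − j0.0155) S
|Y| = 0.0159 S → |Z| = 1/|Y| = 62.9 Ω, ∠Z = −∠Y = 76.5°
I = V/|Z| = 939 mA
P = VI cos φ = 59 × 0.939 × cos(76.5°) = 12.9 W

12.9 W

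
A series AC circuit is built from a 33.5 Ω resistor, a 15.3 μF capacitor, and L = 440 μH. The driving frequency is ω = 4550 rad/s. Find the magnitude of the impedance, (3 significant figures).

X_L = ωL = 2.00 Ω
X_C = 1/(ωC) = 14.4 Ω
Net reactance X = X_L − X_C = -12.4 Ω
Z = 33.5 − j12.4 Ω
|Z| = √(33.5² + 12.4²) = 35.7 Ω

35.7 Ω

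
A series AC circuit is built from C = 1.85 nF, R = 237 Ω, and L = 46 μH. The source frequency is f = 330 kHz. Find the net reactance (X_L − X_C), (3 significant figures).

-165 Ω

ω = 2πf = 2.073e+06 rad/s
X_L = ωL = 95.4 Ω
X_C = 1/(ωC) = 261 Ω
X = 95.4 − 261 = -165 Ω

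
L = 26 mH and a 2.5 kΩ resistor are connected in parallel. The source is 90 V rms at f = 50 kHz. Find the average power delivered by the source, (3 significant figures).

3.24 W

ω = 2πf = 314200 rad/s
X_L = ωL = 8170 Ω
Parallel: admittances add. Y = 1/R + 1/(jωL)
Y = (0.000400 − j0.000122) S
|Y| = 0.000418 S → |Z| = 1/|Y| = 2390 Ω, ∠Z = −∠Y = 17.0°
I = V/|Z| = 37.6 mA
P = VI cos φ = 90 × 0.0376 × cos(17.0°) = 3.24 W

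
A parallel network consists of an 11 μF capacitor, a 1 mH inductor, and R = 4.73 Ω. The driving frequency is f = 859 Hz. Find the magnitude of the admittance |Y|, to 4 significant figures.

246.1 mS

ω = 2πf = 5397 rad/s
X_L = ωL = 5.397 Ω
X_C = 1/(ωC) = 16.84 Ω
Parallel: admittances add. Y = 1/R + 1/(jωL) + jωC
Y = (0.2114 − j0.1259) S
|Y| = 0.2461 S → |Z| = 1/|Y| = 4.064 Ω, ∠Z = −∠Y = 30.78°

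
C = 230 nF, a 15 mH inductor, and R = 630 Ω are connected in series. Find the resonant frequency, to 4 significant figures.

ω₀ = 1/√(LC) = 1/√(0.015 × 2.3e-07) = 17030 rad/s
f₀ = ω₀/(2π) = 2.710 kHz

2.710 kHz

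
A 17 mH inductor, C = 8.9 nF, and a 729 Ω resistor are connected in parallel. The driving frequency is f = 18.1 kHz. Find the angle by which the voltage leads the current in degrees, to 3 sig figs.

ω = 2πf = 113700 rad/s
X_L = ωL = 1930 Ω
X_C = 1/(ωC) = 988 Ω
Parallel: admittances add. Y = 1/R + 1/(jωL) + jωC
Y = (0.00137 + j0.000495) S
|Y| = 0.00146 S → |Z| = 1/|Y| = 686 Ω, ∠Z = −∠Y = -19.8°

-19.8°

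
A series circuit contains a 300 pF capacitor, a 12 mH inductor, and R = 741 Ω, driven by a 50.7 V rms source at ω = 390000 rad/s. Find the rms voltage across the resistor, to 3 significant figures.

X_L = ωL = 4680 Ω
X_C = 1/(ωC) = 8550 Ω
Net reactance X = X_L − X_C = -3870 Ω
Z = 741 − j3870 Ω
|Z| = √(741² + 3870²) = 3940 Ω
I = V/|Z| = 12.9 mA
V_R = I·|Z_R| = 0.0129 × 741 = 9.54 V

9.54 V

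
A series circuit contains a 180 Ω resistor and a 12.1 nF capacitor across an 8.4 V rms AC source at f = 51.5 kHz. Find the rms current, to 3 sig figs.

26.9 mA

ω = 2πf = 323600 rad/s
X_C = 1/(ωC) = 255 Ω
Z = 180 − j255 Ω
|Z| = √(180² + 255²) = 312 Ω
I = V/|Z| = 8.4/312 = 26.9 mA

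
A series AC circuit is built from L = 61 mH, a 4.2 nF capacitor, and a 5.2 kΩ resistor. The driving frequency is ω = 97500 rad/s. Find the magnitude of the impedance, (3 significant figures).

6270 Ω

X_L = ωL = 5950 Ω
X_C = 1/(ωC) = 2440 Ω
Net reactance X = X_L − X_C = 3510 Ω
Z = 5200 + j3510 Ω
|Z| = √(5200² + 3510²) = 6270 Ω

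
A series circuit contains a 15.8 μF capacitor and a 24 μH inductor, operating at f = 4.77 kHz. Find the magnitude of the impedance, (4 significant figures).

ω = 2πf = 29970 rad/s
X_L = ωL = 0.7193 Ω
X_C = 1/(ωC) = 2.112 Ω
Net reactance X = X_L − X_C = -1.392 Ω
Z = − j1.392 Ω
|Z| = √(0² + 1.392²) = 1.392 Ω

1.392 Ω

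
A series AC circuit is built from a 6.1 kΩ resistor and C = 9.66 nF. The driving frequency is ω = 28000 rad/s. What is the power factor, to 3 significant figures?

0.855

X_C = 1/(ωC) = 3700 Ω
Z = 6100 − j3700 Ω
|Z| = √(6100² + 3700²) = 7130 Ω
∠Z = arctan(-3700/6100) = -31.2°
cos φ = cos(-31.2°) = 0.855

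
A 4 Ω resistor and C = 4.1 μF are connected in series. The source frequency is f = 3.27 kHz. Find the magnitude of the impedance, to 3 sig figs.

ω = 2πf = 20550 rad/s
X_C = 1/(ωC) = 11.9 Ω
Z = 4.00 − j11.9 Ω
|Z| = √(4.00² + 11.9²) = 12.5 Ω

12.5 Ω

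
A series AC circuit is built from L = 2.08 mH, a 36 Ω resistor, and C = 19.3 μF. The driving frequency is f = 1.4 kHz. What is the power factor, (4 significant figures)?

ω = 2πf = 8796 rad/s
X_L = ωL = 18.30 Ω
X_C = 1/(ωC) = 5.890 Ω
Net reactance X = X_L − X_C = 12.41 Ω
Z = 36.00 + j12.41 Ω
|Z| = √(36.00² + 12.41²) = 38.08 Ω
∠Z = arctan(12.41/36.00) = 19.02°
cos φ = cos(19.02°) = 0.9454

0.9454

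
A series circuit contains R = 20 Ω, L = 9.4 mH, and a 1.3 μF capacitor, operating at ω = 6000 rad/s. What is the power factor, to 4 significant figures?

0.2683

X_L = ωL = 56.40 Ω
X_C = 1/(ωC) = 128.2 Ω
Net reactance X = X_L − X_C = -71.81 Ω
Z = 20.00 − j71.81 Ω
|Z| = √(20.00² + 71.81²) = 74.54 Ω
∠Z = arctan(-71.81/20.00) = -74.44°
cos φ = cos(-74.44°) = 0.2683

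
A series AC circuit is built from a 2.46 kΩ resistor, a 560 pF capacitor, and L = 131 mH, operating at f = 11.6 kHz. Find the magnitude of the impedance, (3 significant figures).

ω = 2πf = 72880 rad/s
X_L = ωL = 9550 Ω
X_C = 1/(ωC) = 24500 Ω
Net reactance X = X_L − X_C = -15000 Ω
Z = 2460 − j15000 Ω
|Z| = √(2460² + 15000²) = 15200 Ω

15200 Ω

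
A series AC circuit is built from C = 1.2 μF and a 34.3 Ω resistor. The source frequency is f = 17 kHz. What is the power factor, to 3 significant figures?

0.975

ω = 2πf = 106800 rad/s
X_C = 1/(ωC) = 7.80 Ω
Z = 34.3 − j7.80 Ω
|Z| = √(34.3² + 7.80²) = 35.2 Ω
∠Z = arctan(-7.80/34.3) = -12.8°
cos φ = cos(-12.8°) = 0.975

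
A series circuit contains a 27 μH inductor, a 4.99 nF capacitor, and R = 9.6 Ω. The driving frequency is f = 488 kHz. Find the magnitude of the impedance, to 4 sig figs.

ω = 2πf = 3.066e+06 rad/s
X_L = ωL = 82.79 Ω
X_C = 1/(ωC) = 65.36 Ω
Net reactance X = X_L − X_C = 17.43 Ω
Z = 9.600 + j17.43 Ω
|Z| = √(9.600² + 17.43²) = 19.90 Ω

19.90 Ω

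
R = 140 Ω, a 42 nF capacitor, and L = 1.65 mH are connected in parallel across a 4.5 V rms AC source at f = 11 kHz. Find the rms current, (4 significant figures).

41.59 mA

ω = 2πf = 69120 rad/s
X_L = ωL = 114.0 Ω
X_C = 1/(ωC) = 344.5 Ω
Parallel: admittances add. Y = 1/R + 1/(jωL) + jωC
Y = (0.007143 − j0.005866) S
|Y| = 0.009243 S → |Z| = 1/|Y| = 108.2 Ω, ∠Z = −∠Y = 39.39°
I = V/|Z| = 4.5/108.2 = 41.59 mA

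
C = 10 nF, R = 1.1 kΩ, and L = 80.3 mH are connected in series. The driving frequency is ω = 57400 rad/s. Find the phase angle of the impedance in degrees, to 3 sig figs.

X_L = ωL = 4610 Ω
X_C = 1/(ωC) = 1740 Ω
Net reactance X = X_L − X_C = 2870 Ω
Z = 1100 + j2870 Ω
|Z| = √(1100² + 2870²) = 3070 Ω
∠Z = arctan(2870/1100) = 69.0°

69.0°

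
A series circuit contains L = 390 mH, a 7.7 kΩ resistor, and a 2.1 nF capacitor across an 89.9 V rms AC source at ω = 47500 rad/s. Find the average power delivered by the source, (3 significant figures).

X_L = ωL = 18500 Ω
X_C = 1/(ωC) = 10000 Ω
Net reactance X = X_L − X_C = 8500 Ω
Z = 7700 + j8500 Ω
|Z| = √(7700² + 8500²) = 11500 Ω
∠Z = arctan(8500/7700) = 47.8°
I = V/|Z| = 7.84 mA
P = VI cos φ = 89.9 × 0.00784 × cos(47.8°) = 473 mW

473 mW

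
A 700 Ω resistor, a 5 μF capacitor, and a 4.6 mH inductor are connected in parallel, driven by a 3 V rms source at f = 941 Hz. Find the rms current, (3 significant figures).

ω = 2πf = 5912 rad/s
X_L = ωL = 27.2 Ω
X_C = 1/(ωC) = 33.8 Ω
Parallel: admittances add. Y = 1/R + 1/(jωL) + jωC
Y = (0.00143 − j0.00721) S
|Y| = 0.00735 S → |Z| = 1/|Y| = 136 Ω, ∠Z = −∠Y = 78.8°
I = V/|Z| = 3/136 = 22.0 mA

22.0 mA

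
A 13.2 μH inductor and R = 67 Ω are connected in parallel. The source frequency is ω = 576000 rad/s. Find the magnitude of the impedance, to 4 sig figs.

X_L = ωL = 7.603 Ω
Parallel: admittances add. Y = 1/R + 1/(jωL)
Y = (0.01493 − j0.1315) S
|Y| = 0.1324 S → |Z| = 1/|Y| = 7.555 Ω, ∠Z = −∠Y = 83.53°

7.555 Ω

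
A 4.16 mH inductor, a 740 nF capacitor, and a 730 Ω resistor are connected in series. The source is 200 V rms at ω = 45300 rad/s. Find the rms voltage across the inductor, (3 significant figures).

X_L = ωL = 188 Ω
X_C = 1/(ωC) = 29.8 Ω
Net reactance X = X_L − X_C = 159 Ω
Z = 730 + j159 Ω
|Z| = √(730² + 159²) = 747 Ω
I = V/|Z| = 268 mA
V_L = I·|Z_L| = 0.268 × 188 = 50.5 V

50.5 V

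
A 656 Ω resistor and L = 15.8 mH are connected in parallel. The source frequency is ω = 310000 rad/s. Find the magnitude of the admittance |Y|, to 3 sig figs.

1.54 mS

X_L = ωL = 4900 Ω
Parallel: admittances add. Y = 1/R + 1/(jωL)
Y = (0.00152 − j0.000204) S
|Y| = 0.00154 S → |Z| = 1/|Y| = 650 Ω, ∠Z = −∠Y = 7.63°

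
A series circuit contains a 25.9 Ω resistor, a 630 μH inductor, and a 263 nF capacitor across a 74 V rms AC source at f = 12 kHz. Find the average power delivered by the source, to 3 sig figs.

209 W

ω = 2πf = 75400 rad/s
X_L = ωL = 47.5 Ω
X_C = 1/(ωC) = 50.4 Ω
Net reactance X = X_L − X_C = -2.93 Ω
Z = 25.9 − j2.93 Ω
|Z| = √(25.9² + 2.93²) = 26.1 Ω
∠Z = arctan(-2.93/25.9) = -6.45°
I = V/|Z| = 2.84 A
P = VI cos φ = 74 × 2.84 × cos(-6.45°) = 209 W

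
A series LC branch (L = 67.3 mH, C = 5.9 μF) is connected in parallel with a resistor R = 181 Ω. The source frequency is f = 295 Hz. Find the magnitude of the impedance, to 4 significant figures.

ω = 2πf = 1854 rad/s
X_L = ωL = 124.7 Ω
X_C = 1/(ωC) = 91.44 Ω
Branch 1: Z₁ = R = 181.0 Ω
Branch 2 (series LC): Z₂ = j(X_L − X_C) = j33.30 Ω
Parallel: Z = Z₁Z₂/(Z₁+Z₂), |Z| = 32.75 Ω, ∠Z = 79.58°

32.75 Ω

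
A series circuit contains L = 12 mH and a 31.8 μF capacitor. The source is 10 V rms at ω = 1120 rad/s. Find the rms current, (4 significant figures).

683.2 mA

X_L = ωL = 13.44 Ω
X_C = 1/(ωC) = 28.08 Ω
Net reactance X = X_L − X_C = -14.64 Ω
Z = − j14.64 Ω
|Z| = √(0² + 14.64²) = 14.64 Ω
I = V/|Z| = 10/14.64 = 683.2 mA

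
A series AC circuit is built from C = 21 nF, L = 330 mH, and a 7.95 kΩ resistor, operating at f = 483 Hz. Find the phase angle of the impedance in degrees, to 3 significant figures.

ω = 2πf = 3035 rad/s
X_L = ωL = 1000 Ω
X_C = 1/(ωC) = 15700 Ω
Net reactance X = X_L − X_C = -14700 Ω
Z = 7950 − j14700 Ω
|Z| = √(7950² + 14700²) = 16700 Ω
∠Z = arctan(-14700/7950) = -61.6°

-61.6°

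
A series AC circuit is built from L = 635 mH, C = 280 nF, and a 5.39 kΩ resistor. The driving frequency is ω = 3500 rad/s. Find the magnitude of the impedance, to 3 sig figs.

X_L = ωL = 2220 Ω
X_C = 1/(ωC) = 1020 Ω
Net reactance X = X_L − X_C = 1200 Ω
Z = 5390 + j1200 Ω
|Z| = √(5390² + 1200²) = 5520 Ω

5520 Ω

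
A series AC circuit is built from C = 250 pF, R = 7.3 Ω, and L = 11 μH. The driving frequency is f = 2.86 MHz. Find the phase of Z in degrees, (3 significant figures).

ω = 2πf = 1.797e+07 rad/s
X_L = ωL = 198 Ω
X_C = 1/(ωC) = 223 Ω
Net reactance X = X_L − X_C = -24.9 Ω
Z = 7.30 − j24.9 Ω
|Z| = √(7.30² + 24.9²) = 26.0 Ω
∠Z = arctan(-24.9/7.30) = -73.7°

-73.7°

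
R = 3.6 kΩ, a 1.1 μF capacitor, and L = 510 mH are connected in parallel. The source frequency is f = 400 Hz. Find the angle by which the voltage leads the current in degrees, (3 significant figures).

ω = 2πf = 2513 rad/s
X_L = ωL = 1280 Ω
X_C = 1/(ωC) = 362 Ω
Parallel: admittances add. Y = 1/R + 1/(jωL) + jωC
Y = (0.000278 + j0.00198) S
|Y| = 0.00200 S → |Z| = 1/|Y| = 499 Ω, ∠Z = −∠Y = -82.0°

-82.0°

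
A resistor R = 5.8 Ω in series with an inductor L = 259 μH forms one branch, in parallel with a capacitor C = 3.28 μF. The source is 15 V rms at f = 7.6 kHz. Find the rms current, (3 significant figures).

ω = 2πf = 47750 rad/s
X_L = ωL = 12.4 Ω
X_C = 1/(ωC) = 6.38 Ω
Branch 1 (R+jX_L): Z₁ = 5.80 + j12.4 Ω, |Z₁| = 13.7 Ω
Branch 2 (−jX_C): Z₂ = −j6.38 Ω
Parallel: Z = Z₁Z₂/(Z₁+Z₂), |Z| = 10.5 Ω, ∠Z = -71.0°
I = V/|Z| = 15/10.5 = 1.43 A

1.43 A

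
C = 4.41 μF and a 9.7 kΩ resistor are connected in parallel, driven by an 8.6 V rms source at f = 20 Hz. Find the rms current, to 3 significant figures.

ω = 2πf = 125.7 rad/s
X_C = 1/(ωC) = 1800 Ω
Parallel: admittances add. Y = 1/R + jωC
Y = (0.000103 + j0.000554) S
|Y| = 0.000564 S → |Z| = 1/|Y| = 1770 Ω, ∠Z = −∠Y = -79.5°
I = V/|Z| = 8.6/1770 = 4.85 mA

4.85 mA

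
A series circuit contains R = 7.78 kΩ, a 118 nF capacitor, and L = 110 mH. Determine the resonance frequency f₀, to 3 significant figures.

ω₀ = 1/√(LC) = 1/√(0.11 × 1.18e-07) = 8777 rad/s
f₀ = ω₀/(2π) = 1.40 kHz

1.40 kHz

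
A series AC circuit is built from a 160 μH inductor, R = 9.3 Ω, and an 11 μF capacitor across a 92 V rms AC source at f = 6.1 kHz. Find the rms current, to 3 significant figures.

9.17 A

ω = 2πf = 38330 rad/s
X_L = ωL = 6.13 Ω
X_C = 1/(ωC) = 2.37 Ω
Net reactance X = X_L − X_C = 3.76 Ω
Z = 9.30 + j3.76 Ω
|Z| = √(9.30² + 3.76²) = 10.0 Ω
I = V/|Z| = 92/10.0 = 9.17 A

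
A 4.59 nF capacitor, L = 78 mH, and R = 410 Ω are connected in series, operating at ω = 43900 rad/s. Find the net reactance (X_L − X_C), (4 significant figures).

X_L = ωL = 3424 Ω
X_C = 1/(ωC) = 4963 Ω
X = 3424 − 4963 = -1539 Ω

-1539 Ω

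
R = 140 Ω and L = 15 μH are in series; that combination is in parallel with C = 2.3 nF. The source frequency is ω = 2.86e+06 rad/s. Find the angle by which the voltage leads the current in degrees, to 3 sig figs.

-35.0°

X_L = ωL = 42.9 Ω
X_C = 1/(ωC) = 152 Ω
Branch 1 (R+jX_L): Z₁ = 140 + j42.9 Ω, |Z₁| = 146 Ω
Branch 2 (−jX_C): Z₂ = −j152 Ω
Parallel: Z = Z₁Z₂/(Z₁+Z₂), |Z| = 125 Ω, ∠Z = -35.0°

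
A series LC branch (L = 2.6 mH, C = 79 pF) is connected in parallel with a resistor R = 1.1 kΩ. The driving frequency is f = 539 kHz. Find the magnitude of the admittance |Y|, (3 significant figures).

930 μS

ω = 2πf = 3.387e+06 rad/s
X_L = ωL = 8810 Ω
X_C = 1/(ωC) = 3740 Ω
Branch 1: Z₁ = R = 1100 Ω
Branch 2 (series LC): Z₂ = j(X_L − X_C) = j5070 Ω
Parallel: Z = Z₁Z₂/(Z₁+Z₂), |Z| = 1070 Ω, ∠Z = 12.2°
|Y| = 1/|Z| = 930 μS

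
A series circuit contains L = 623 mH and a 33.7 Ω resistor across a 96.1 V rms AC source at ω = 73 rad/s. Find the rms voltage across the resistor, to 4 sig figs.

X_L = ωL = 45.48 Ω
Z = 33.70 + j45.48 Ω
|Z| = √(33.70² + 45.48²) = 56.60 Ω
I = V/|Z| = 1.698 A
V_R = I·|Z_R| = 1.698 × 33.70 = 57.21 V

57.21 V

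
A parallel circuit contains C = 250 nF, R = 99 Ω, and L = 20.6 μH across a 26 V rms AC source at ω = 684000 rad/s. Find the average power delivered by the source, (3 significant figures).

X_L = ωL = 14.1 Ω
X_C = 1/(ωC) = 5.85 Ω
Parallel: admittances add. Y = 1/R + 1/(jωL) + jωC
Y = (0.0101 + j0.100) S
|Y| = 0.101 S → |Z| = 1/|Y| = 9.95 Ω, ∠Z = −∠Y = -84.2°
I = V/|Z| = 2.61 A
P = VI cos φ = 26 × 2.61 × cos(-84.2°) = 6.83 W

6.83 W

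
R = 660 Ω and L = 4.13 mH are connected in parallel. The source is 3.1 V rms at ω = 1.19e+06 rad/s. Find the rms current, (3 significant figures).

4.74 mA

X_L = ωL = 4910 Ω
Parallel: admittances add. Y = 1/R + 1/(jωL)
Y = (0.00152 − j0.000203) S
|Y| = 0.00153 S → |Z| = 1/|Y| = 654 Ω, ∠Z = −∠Y = 7.65°
I = V/|Z| = 3.1/654 = 4.74 mA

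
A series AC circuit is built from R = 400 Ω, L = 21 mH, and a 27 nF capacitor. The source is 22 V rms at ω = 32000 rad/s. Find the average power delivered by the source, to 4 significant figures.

X_L = ωL = 672.0 Ω
X_C = 1/(ωC) = 1157 Ω
Net reactance X = X_L − X_C = -485.4 Ω
Z = 400.0 − j485.4 Ω
|Z| = √(400.0² + 485.4²) = 629.0 Ω
∠Z = arctan(-485.4/400.0) = -50.51°
I = V/|Z| = 34.98 mA
P = VI cos φ = 22 × 0.03498 × cos(-50.51°) = 489.4 mW

489.4 mW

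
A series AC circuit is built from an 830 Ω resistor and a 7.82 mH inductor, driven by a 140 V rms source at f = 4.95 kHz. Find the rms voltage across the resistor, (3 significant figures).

134 V

ω = 2πf = 31100 rad/s
X_L = ωL = 243 Ω
Z = 830 + j243 Ω
|Z| = √(830² + 243²) = 865 Ω
I = V/|Z| = 162 mA
V_R = I·|Z_R| = 0.162 × 830 = 134 V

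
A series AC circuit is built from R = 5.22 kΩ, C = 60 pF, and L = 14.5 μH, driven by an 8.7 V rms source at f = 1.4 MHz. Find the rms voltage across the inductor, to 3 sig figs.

ω = 2πf = 8.796e+06 rad/s
X_L = ωL = 128 Ω
X_C = 1/(ωC) = 1890 Ω
Net reactance X = X_L − X_C = -1770 Ω
Z = 5220 − j1770 Ω
|Z| = √(5220² + 1770²) = 5510 Ω
I = V/|Z| = 1.58 mA
V_L = I·|Z_L| = 0.00158 × 128 = 0.201 V

0.201 V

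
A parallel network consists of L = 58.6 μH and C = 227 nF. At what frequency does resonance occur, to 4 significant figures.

ω₀ = 1/√(LC) = 1/√(5.86e-05 × 2.27e-07) = 274200 rad/s
f₀ = ω₀/(2π) = 43.64 kHz

43.64 kHz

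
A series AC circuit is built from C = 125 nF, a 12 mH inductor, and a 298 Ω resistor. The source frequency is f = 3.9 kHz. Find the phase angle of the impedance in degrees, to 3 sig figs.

-6.21°

ω = 2πf = 24500 rad/s
X_L = ωL = 294 Ω
X_C = 1/(ωC) = 326 Ω
Net reactance X = X_L − X_C = -32.4 Ω
Z = 298 − j32.4 Ω
|Z| = √(298² + 32.4²) = 300 Ω
∠Z = arctan(-32.4/298) = -6.21°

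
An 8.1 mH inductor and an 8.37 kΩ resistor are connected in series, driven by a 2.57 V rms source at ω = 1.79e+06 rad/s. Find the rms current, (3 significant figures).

154 μA

X_L = ωL = 14500 Ω
Z = 8370 + j14500 Ω
|Z| = √(8370² + 14500²) = 16700 Ω
I = V/|Z| = 2.57/16700 = 154 μA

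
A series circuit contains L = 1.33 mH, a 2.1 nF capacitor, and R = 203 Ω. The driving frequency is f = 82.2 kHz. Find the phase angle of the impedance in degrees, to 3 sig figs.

ω = 2πf = 516500 rad/s
X_L = ωL = 687 Ω
X_C = 1/(ωC) = 922 Ω
Net reactance X = X_L − X_C = -235 Ω
Z = 203 − j235 Ω
|Z| = √(203² + 235²) = 311 Ω
∠Z = arctan(-235/203) = -49.2°

-49.2°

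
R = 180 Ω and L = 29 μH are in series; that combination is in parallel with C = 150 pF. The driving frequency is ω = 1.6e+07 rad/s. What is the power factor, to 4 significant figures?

0.8097

X_L = ωL = 464.0 Ω
X_C = 1/(ωC) = 416.7 Ω
Branch 1 (R+jX_L): Z₁ = 180.0 + j464.0 Ω, |Z₁| = 497.7 Ω
Branch 2 (−jX_C): Z₂ = −j416.7 Ω
Parallel: Z = Z₁Z₂/(Z₁+Z₂), |Z| = 1114 Ω, ∠Z = -35.94°
cos φ = cos(-35.94°) = 0.8097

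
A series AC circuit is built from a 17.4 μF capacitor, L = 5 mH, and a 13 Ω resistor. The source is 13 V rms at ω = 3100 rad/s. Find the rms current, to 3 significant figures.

X_L = ωL = 15.5 Ω
X_C = 1/(ωC) = 18.5 Ω
Net reactance X = X_L − X_C = -3.04 Ω
Z = 13.0 − j3.04 Ω
|Z| = √(13.0² + 3.04²) = 13.4 Ω
I = V/|Z| = 13/13.4 = 974 mA

974 mA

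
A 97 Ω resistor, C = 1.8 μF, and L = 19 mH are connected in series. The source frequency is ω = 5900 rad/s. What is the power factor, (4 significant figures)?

X_L = ωL = 112.1 Ω
X_C = 1/(ωC) = 94.16 Ω
Net reactance X = X_L − X_C = 17.94 Ω
Z = 97.00 + j17.94 Ω
|Z| = √(97.00² + 17.94²) = 98.64 Ω
∠Z = arctan(17.94/97.00) = 10.48°
cos φ = cos(10.48°) = 0.9833

0.9833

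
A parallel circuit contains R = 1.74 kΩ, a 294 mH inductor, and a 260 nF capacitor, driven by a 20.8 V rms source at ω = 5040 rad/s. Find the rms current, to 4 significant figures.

X_L = ωL = 1482 Ω
X_C = 1/(ωC) = 763.1 Ω
Parallel: admittances add. Y = 1/R + 1/(jωL) + jωC
Y = (0.0005747 + j0.0006355) S
|Y| = 0.0008568 S → |Z| = 1/|Y| = 1167 Ω, ∠Z = −∠Y = -47.88°
I = V/|Z| = 20.8/1167 = 17.82 mA

17.82 mA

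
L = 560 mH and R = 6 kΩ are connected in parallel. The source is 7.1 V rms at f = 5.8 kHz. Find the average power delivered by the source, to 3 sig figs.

8.40 mW

ω = 2πf = 36440 rad/s
X_L = ωL = 20400 Ω
Parallel: admittances add. Y = 1/R + 1/(jωL)
Y = (0.000167 − j4.9e-05) S
|Y| = 0.000174 S → |Z| = 1/|Y| = 5760 Ω, ∠Z = −∠Y = 16.4°
I = V/|Z| = 1.23 mA
P = VI cos φ = 7.1 × 0.00123 × cos(16.4°) = 8.40 mW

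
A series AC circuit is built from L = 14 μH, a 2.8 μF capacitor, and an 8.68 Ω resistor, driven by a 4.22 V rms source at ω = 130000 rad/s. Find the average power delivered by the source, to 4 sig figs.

2.029 W

X_L = ωL = 1.820 Ω
X_C = 1/(ωC) = 2.747 Ω
Net reactance X = X_L − X_C = -0.9273 Ω
Z = 8.680 − j0.9273 Ω
|Z| = √(8.680² + 0.9273²) = 8.729 Ω
∠Z = arctan(-0.9273/8.680) = -6.098°
I = V/|Z| = 483.4 mA
P = VI cos φ = 4.22 × 0.4834 × cos(-6.098°) = 2.029 W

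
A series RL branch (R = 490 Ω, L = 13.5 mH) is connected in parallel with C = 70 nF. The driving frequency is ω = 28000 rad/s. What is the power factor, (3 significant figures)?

0.796

X_L = ωL = 378 Ω
X_C = 1/(ωC) = 510 Ω
Branch 1 (R+jX_L): Z₁ = 490 + j378 Ω, |Z₁| = 619 Ω
Branch 2 (−jX_C): Z₂ = −j510 Ω
Parallel: Z = Z₁Z₂/(Z₁+Z₂), |Z| = 622 Ω, ∠Z = -37.3°
cos φ = cos(-37.3°) = 0.796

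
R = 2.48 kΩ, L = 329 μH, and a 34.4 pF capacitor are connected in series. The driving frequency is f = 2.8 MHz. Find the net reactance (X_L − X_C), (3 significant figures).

ω = 2πf = 1.759e+07 rad/s
X_L = ωL = 5790 Ω
X_C = 1/(ωC) = 1650 Ω
X = 5790 − 1650 = 4140 Ω

4140 Ω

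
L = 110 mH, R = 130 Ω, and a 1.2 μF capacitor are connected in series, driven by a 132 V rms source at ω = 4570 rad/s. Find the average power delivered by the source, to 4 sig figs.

18.95 W

X_L = ωL = 502.7 Ω
X_C = 1/(ωC) = 182.3 Ω
Net reactance X = X_L − X_C = 320.4 Ω
Z = 130.0 + j320.4 Ω
|Z| = √(130.0² + 320.4²) = 345.7 Ω
∠Z = arctan(320.4/130.0) = 67.91°
I = V/|Z| = 381.8 mA
P = VI cos φ = 132 × 0.3818 × cos(67.91°) = 18.95 W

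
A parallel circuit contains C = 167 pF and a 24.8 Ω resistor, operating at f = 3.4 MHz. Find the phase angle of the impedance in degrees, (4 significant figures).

ω = 2πf = 2.136e+07 rad/s
X_C = 1/(ωC) = 280.3 Ω
Parallel: admittances add. Y = 1/R + jωC
Y = (0.04032 + j0.003568) S
|Y| = 0.04048 S → |Z| = 1/|Y| = 24.70 Ω, ∠Z = −∠Y = -5.056°

-5.056°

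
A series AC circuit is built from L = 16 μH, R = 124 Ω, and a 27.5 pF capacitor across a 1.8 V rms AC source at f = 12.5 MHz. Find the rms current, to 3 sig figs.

ω = 2πf = 7.854e+07 rad/s
X_L = ωL = 1260 Ω
X_C = 1/(ωC) = 463 Ω
Net reactance X = X_L − X_C = 794 Ω
Z = 124 + j794 Ω
|Z| = √(124² + 794²) = 803 Ω
I = V/|Z| = 1.8/803 = 2.24 mA

2.24 mA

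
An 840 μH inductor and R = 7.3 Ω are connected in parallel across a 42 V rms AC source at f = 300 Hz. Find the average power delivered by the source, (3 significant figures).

242 W

ω = 2πf = 1885 rad/s
X_L = ωL = 1.58 Ω
Parallel: admittances add. Y = 1/R + 1/(jωL)
Y = (0.137 − j0.632) S
|Y| = 0.646 S → |Z| = 1/|Y| = 1.55 Ω, ∠Z = −∠Y = 77.8°
I = V/|Z| = 27.1 A
P = VI cos φ = 42 × 27.1 × cos(77.8°) = 242 W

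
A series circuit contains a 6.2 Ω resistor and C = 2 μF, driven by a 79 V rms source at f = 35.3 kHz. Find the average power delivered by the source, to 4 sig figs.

889.1 W

ω = 2πf = 221800 rad/s
X_C = 1/(ωC) = 2.254 Ω
Z = 6.200 − j2.254 Ω
|Z| = √(6.200² + 2.254²) = 6.597 Ω
∠Z = arctan(-2.254/6.200) = -19.98°
I = V/|Z| = 11.97 A
P = VI cos φ = 79 × 11.97 × cos(-19.98°) = 889.1 W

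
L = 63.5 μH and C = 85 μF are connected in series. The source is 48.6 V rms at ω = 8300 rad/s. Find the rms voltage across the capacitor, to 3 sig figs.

X_L = ωL = 0.527 Ω
X_C = 1/(ωC) = 1.42 Ω
Net reactance X = X_L − X_C = -0.890 Ω
Z = − j0.890 Ω
|Z| = √(0² + 0.890²) = 0.890 Ω
I = V/|Z| = 54.6 A
V_C = I·|Z_C| = 54.6 × 1.42 = 77.4 V

77.4 V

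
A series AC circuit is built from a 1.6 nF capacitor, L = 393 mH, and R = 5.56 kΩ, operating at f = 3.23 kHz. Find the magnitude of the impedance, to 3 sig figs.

ω = 2πf = 20290 rad/s
X_L = ωL = 7980 Ω
X_C = 1/(ωC) = 30800 Ω
Net reactance X = X_L − X_C = -22800 Ω
Z = 5560 − j22800 Ω
|Z| = √(5560² + 22800²) = 23500 Ω

23500 Ω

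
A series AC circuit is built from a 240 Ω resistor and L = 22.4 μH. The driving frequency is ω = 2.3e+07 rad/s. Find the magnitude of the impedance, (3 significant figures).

568 Ω

X_L = ωL = 515 Ω
Z = 240 + j515 Ω
|Z| = √(240² + 515²) = 568 Ω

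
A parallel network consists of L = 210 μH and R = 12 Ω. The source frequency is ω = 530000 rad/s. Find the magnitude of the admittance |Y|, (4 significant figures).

X_L = ωL = 111.3 Ω
Parallel: admittances add. Y = 1/R + 1/(jωL)
Y = (0.08333 − j0.008985) S
|Y| = 0.08382 S → |Z| = 1/|Y| = 11.93 Ω, ∠Z = −∠Y = 6.154°

83.82 mS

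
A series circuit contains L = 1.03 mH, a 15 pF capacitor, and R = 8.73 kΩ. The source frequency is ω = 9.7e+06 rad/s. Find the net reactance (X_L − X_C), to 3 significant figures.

3120 Ω

X_L = ωL = 9990 Ω
X_C = 1/(ωC) = 6870 Ω
X = 9990 − 6870 = 3120 Ω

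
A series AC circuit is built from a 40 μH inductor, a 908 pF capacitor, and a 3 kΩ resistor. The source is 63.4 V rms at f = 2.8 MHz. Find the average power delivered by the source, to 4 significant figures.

ω = 2πf = 1.759e+07 rad/s
X_L = ωL = 703.7 Ω
X_C = 1/(ωC) = 62.60 Ω
Net reactance X = X_L − X_C = 641.1 Ω
Z = 3000 + j641.1 Ω
|Z| = √(3000² + 641.1²) = 3068 Ω
∠Z = arctan(641.1/3000) = 12.06°
I = V/|Z| = 20.67 mA
P = VI cos φ = 63.4 × 0.02067 × cos(12.06°) = 1.281 W

1.281 W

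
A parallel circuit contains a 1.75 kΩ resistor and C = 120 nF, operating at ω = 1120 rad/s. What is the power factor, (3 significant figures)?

X_C = 1/(ωC) = 7440 Ω
Parallel: admittances add. Y = 1/R + jωC
Y = (0.000571 + j0.000134) S
|Y| = 0.000587 S → |Z| = 1/|Y| = 1700 Ω, ∠Z = −∠Y = -13.2°
cos φ = cos(-13.2°) = 0.973

0.973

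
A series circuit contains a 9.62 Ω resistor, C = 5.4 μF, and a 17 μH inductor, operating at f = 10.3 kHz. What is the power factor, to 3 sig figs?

ω = 2πf = 64720 rad/s
X_L = ωL = 1.10 Ω
X_C = 1/(ωC) = 2.86 Ω
Net reactance X = X_L − X_C = -1.76 Ω
Z = 9.62 − j1.76 Ω
|Z| = √(9.62² + 1.76²) = 9.78 Ω
∠Z = arctan(-1.76/9.62) = -10.4°
cos φ = cos(-10.4°) = 0.984

0.984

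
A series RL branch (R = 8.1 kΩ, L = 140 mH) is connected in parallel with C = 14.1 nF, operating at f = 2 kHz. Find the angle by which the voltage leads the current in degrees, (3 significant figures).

-52.1°

ω = 2πf = 12570 rad/s
X_L = ωL = 1760 Ω
X_C = 1/(ωC) = 5640 Ω
Branch 1 (R+jX_L): Z₁ = 8100 + j1760 Ω, |Z₁| = 8290 Ω
Branch 2 (−jX_C): Z₂ = −j5640 Ω
Parallel: Z = Z₁Z₂/(Z₁+Z₂), |Z| = 5210 Ω, ∠Z = -52.1°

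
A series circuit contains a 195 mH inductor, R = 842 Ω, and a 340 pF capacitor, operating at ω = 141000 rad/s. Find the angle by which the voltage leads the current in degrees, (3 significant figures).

X_L = ωL = 27500 Ω
X_C = 1/(ωC) = 20900 Ω
Net reactance X = X_L − X_C = 6640 Ω
Z = 842 + j6640 Ω
|Z| = √(842² + 6640²) = 6690 Ω
∠Z = arctan(6640/842) = 82.8°

82.8°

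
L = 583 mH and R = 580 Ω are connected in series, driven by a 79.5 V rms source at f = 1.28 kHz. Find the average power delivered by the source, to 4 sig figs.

164.2 mW

ω = 2πf = 8042 rad/s
X_L = ωL = 4689 Ω
Z = 580.0 + j4689 Ω
|Z| = √(580.0² + 4689²) = 4725 Ω
∠Z = arctan(4689/580.0) = 82.95°
I = V/|Z| = 16.83 mA
P = VI cos φ = 79.5 × 0.01683 × cos(82.95°) = 164.2 mW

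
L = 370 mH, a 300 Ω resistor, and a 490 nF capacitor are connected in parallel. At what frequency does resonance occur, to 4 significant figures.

ω₀ = 1/√(LC) = 1/√(0.37 × 4.9e-07) = 2349 rad/s
f₀ = ω₀/(2π) = 373.8 Hz

373.8 Hz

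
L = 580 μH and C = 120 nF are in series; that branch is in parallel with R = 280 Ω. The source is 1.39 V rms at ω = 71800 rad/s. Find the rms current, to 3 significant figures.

X_L = ωL = 41.6 Ω
X_C = 1/(ωC) = 116 Ω
Branch 1: Z₁ = R = 280 Ω
Branch 2 (series LC): Z₂ = j(X_L − X_C) = −j74.4 Ω
Parallel: Z = Z₁Z₂/(Z₁+Z₂), |Z| = 71.9 Ω, ∠Z = -75.1°
I = V/|Z| = 1.39/71.9 = 19.3 mA

19.3 mA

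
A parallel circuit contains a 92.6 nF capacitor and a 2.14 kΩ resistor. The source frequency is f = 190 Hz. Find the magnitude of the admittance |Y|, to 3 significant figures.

ω = 2πf = 1194 rad/s
X_C = 1/(ωC) = 9050 Ω
Parallel: admittances add. Y = 1/R + jωC
Y = (0.000467 + j0.000111) S
|Y| = 0.000480 S → |Z| = 1/|Y| = 2080 Ω, ∠Z = −∠Y = -13.3°

480 μS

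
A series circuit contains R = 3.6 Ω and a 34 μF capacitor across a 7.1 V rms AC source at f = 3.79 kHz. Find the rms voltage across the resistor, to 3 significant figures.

ω = 2πf = 23810 rad/s
X_C = 1/(ωC) = 1.24 Ω
Z = 3.60 − j1.24 Ω
|Z| = √(3.60² + 1.24²) = 3.81 Ω
I = V/|Z| = 1.87 A
V_R = I·|Z_R| = 1.87 × 3.60 = 6.72 V

6.72 V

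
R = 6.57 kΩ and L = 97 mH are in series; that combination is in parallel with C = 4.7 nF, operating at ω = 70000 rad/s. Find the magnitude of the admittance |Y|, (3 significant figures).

X_L = ωL = 6790 Ω
X_C = 1/(ωC) = 3040 Ω
Branch 1 (R+jX_L): Z₁ = 6570 + j6790 Ω, |Z₁| = 9450 Ω
Branch 2 (−jX_C): Z₂ = −j3040 Ω
Parallel: Z = Z₁Z₂/(Z₁+Z₂), |Z| = 3800 Ω, ∠Z = -73.8°
|Y| = 1/|Z| = 263 μS

263 μS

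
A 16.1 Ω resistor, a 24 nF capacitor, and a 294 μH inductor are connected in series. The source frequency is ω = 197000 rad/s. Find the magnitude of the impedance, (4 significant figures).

X_L = ωL = 57.92 Ω
X_C = 1/(ωC) = 211.5 Ω
Net reactance X = X_L − X_C = -153.6 Ω
Z = 16.10 − j153.6 Ω
|Z| = √(16.10² + 153.6²) = 154.4 Ω

154.4 Ω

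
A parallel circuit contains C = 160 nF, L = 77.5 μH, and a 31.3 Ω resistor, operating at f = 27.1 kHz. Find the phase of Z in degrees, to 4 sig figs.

56.64°

ω = 2πf = 170300 rad/s
X_L = ωL = 13.20 Ω
X_C = 1/(ωC) = 36.71 Ω
Parallel: admittances add. Y = 1/R + 1/(jωL) + jωC
Y = (0.03195 − j0.04854) S
|Y| = 0.05811 S → |Z| = 1/|Y| = 17.21 Ω, ∠Z = −∠Y = 56.64°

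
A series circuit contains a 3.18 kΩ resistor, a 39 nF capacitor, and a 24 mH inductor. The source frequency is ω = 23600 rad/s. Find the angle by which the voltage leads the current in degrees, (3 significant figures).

-9.29°

X_L = ωL = 566 Ω
X_C = 1/(ωC) = 1090 Ω
Net reactance X = X_L − X_C = -520 Ω
Z = 3180 − j520 Ω
|Z| = √(3180² + 520²) = 3220 Ω
∠Z = arctan(-520/3180) = -9.29°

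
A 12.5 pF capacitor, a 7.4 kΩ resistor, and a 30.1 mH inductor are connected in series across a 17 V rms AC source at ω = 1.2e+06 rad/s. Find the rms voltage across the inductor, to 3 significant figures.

X_L = ωL = 36100 Ω
X_C = 1/(ωC) = 66700 Ω
Net reactance X = X_L − X_C = -30500 Ω
Z = 7400 − j30500 Ω
|Z| = √(7400² + 30500²) = 31400 Ω
I = V/|Z| = 541 μA
V_L = I·|Z_L| = 0.000541 × 36100 = 19.5 V

19.5 V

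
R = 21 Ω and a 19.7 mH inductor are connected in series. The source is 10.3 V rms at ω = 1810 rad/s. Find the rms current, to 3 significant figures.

249 mA

X_L = ωL = 35.7 Ω
Z = 21.0 + j35.7 Ω
|Z| = √(21.0² + 35.7²) = 41.4 Ω
I = V/|Z| = 10.3/41.4 = 249 mA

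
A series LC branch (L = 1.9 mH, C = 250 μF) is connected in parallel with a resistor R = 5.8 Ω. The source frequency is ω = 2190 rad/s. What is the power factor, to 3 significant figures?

X_L = ωL = 4.16 Ω
X_C = 1/(ωC) = 1.83 Ω
Branch 1: Z₁ = R = 5.80 Ω
Branch 2 (series LC): Z₂ = j(X_L − X_C) = j2.33 Ω
Parallel: Z = Z₁Z₂/(Z₁+Z₂), |Z| = 2.17 Ω, ∠Z = 68.1°
cos φ = cos(68.1°) = 0.373

0.373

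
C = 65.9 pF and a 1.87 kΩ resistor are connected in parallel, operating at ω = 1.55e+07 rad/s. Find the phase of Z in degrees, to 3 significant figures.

X_C = 1/(ωC) = 979 Ω
Parallel: admittances add. Y = 1/R + jωC
Y = (0.000535 + j0.00102) S
|Y| = 0.00115 S → |Z| = 1/|Y| = 867 Ω, ∠Z = −∠Y = -62.4°

-62.4°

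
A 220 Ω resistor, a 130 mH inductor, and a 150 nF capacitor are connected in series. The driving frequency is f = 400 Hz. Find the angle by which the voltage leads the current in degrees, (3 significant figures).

-84.6°

ω = 2πf = 2513 rad/s
X_L = ωL = 327 Ω
X_C = 1/(ωC) = 2650 Ω
Net reactance X = X_L − X_C = -2330 Ω
Z = 220 − j2330 Ω
|Z| = √(220² + 2330²) = 2340 Ω
∠Z = arctan(-2330/220) = -84.6°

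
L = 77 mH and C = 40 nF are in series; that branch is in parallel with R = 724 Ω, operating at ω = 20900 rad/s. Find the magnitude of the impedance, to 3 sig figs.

X_L = ωL = 1610 Ω
X_C = 1/(ωC) = 1200 Ω
Branch 1: Z₁ = R = 724 Ω
Branch 2 (series LC): Z₂ = j(X_L − X_C) = j413 Ω
Parallel: Z = Z₁Z₂/(Z₁+Z₂), |Z| = 359 Ω, ∠Z = 60.3°

359 Ω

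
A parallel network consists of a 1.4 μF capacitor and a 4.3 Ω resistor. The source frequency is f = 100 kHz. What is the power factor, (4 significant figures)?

0.2556

ω = 2πf = 628300 rad/s
X_C = 1/(ωC) = 1.137 Ω
Parallel: admittances add. Y = 1/R + jωC
Y = (0.2326 + j0.8796) S
|Y| = 0.9099 S → |Z| = 1/|Y| = 1.099 Ω, ∠Z = −∠Y = -75.19°
cos φ = cos(-75.19°) = 0.2556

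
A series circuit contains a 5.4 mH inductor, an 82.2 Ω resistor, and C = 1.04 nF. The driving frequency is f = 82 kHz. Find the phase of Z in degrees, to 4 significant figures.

84.87°

ω = 2πf = 515200 rad/s
X_L = ωL = 2782 Ω
X_C = 1/(ωC) = 1866 Ω
Net reactance X = X_L − X_C = 915.9 Ω
Z = 82.20 + j915.9 Ω
|Z| = √(82.20² + 915.9²) = 919.6 Ω
∠Z = arctan(915.9/82.20) = 84.87°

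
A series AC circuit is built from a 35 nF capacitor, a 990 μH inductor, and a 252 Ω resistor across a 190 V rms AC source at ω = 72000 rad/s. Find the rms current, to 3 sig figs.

462 mA

X_L = ωL = 71.3 Ω
X_C = 1/(ωC) = 397 Ω
Net reactance X = X_L − X_C = -326 Ω
Z = 252 − j326 Ω
|Z| = √(252² + 326²) = 412 Ω
I = V/|Z| = 190/412 = 462 mA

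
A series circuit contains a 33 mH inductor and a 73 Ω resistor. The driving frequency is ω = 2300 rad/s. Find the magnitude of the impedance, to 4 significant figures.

105.3 Ω

X_L = ωL = 75.90 Ω
Z = 73.00 + j75.90 Ω
|Z| = √(73.00² + 75.90²) = 105.3 Ω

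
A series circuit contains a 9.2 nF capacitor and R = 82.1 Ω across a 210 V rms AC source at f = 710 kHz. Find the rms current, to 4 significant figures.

ω = 2πf = 4.461e+06 rad/s
X_C = 1/(ωC) = 24.37 Ω
Z = 82.10 − j24.37 Ω
|Z| = √(82.10² + 24.37²) = 85.64 Ω
I = V/|Z| = 210/85.64 = 2.452 A

2.452 A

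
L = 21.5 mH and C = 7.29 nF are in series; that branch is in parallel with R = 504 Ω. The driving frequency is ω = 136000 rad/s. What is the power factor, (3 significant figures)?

0.967

X_L = ωL = 2920 Ω
X_C = 1/(ωC) = 1010 Ω
Branch 1: Z₁ = R = 504 Ω
Branch 2 (series LC): Z₂ = j(X_L − X_C) = j1920 Ω
Parallel: Z = Z₁Z₂/(Z₁+Z₂), |Z| = 487 Ω, ∠Z = 14.7°
cos φ = cos(14.7°) = 0.967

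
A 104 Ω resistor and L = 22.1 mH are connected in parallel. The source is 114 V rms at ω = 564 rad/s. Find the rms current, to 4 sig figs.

X_L = ωL = 12.46 Ω
Parallel: admittances add. Y = 1/R + 1/(jωL)
Y = (0.009615 − j0.08023) S
|Y| = 0.08080 S → |Z| = 1/|Y| = 12.38 Ω, ∠Z = −∠Y = 83.17°
I = V/|Z| = 114/12.38 = 9.212 A

9.212 A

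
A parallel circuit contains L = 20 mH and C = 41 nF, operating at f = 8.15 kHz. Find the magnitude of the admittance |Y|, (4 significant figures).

1.123 mS

ω = 2πf = 51210 rad/s
X_L = ωL = 1024 Ω
X_C = 1/(ωC) = 476.3 Ω
Parallel: admittances add. Y = 1/(jωL) + jωC
Y = (0 + j0.001123) S
|Y| = 0.001123 S → |Z| = 1/|Y| = 890.4 Ω, ∠Z = −∠Y = -90.00°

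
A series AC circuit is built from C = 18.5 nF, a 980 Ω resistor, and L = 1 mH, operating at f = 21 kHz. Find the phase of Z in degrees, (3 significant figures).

-15.8°

ω = 2πf = 131900 rad/s
X_L = ωL = 132 Ω
X_C = 1/(ωC) = 410 Ω
Net reactance X = X_L − X_C = -278 Ω
Z = 980 − j278 Ω
|Z| = √(980² + 278²) = 1020 Ω
∠Z = arctan(-278/980) = -15.8°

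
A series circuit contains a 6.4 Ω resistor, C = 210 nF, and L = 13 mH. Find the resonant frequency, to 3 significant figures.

3.05 kHz

ω₀ = 1/√(LC) = 1/√(0.013 × 2.1e-07) = 19140 rad/s
f₀ = ω₀/(2π) = 3.05 kHz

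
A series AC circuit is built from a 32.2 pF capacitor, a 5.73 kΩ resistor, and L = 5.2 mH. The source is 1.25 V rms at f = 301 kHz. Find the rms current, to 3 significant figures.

ω = 2πf = 1.891e+06 rad/s
X_L = ωL = 9830 Ω
X_C = 1/(ωC) = 16400 Ω
Net reactance X = X_L − X_C = -6590 Ω
Z = 5730 − j6590 Ω
|Z| = √(5730² + 6590²) = 8730 Ω
I = V/|Z| = 1.25/8730 = 143 μA

143 μA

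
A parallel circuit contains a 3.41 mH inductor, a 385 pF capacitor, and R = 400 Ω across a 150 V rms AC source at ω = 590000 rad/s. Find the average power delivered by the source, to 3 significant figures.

X_L = ωL = 2010 Ω
X_C = 1/(ωC) = 4400 Ω
Parallel: admittances add. Y = 1/R + 1/(jωL) + jωC
Y = (0.00250 − j0.000270) S
|Y| = 0.00251 S → |Z| = 1/|Y| = 398 Ω, ∠Z = −∠Y = 6.16°
I = V/|Z| = 377 mA
P = VI cos φ = 150 × 0.377 × cos(6.16°) = 56.3 W

56.3 W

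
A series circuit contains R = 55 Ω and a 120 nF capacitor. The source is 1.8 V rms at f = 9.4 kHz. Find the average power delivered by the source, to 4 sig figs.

7.771 mW

ω = 2πf = 59060 rad/s
X_C = 1/(ωC) = 141.1 Ω
Z = 55.00 − j141.1 Ω
|Z| = √(55.00² + 141.1²) = 151.4 Ω
∠Z = arctan(-141.1/55.00) = -68.70°
I = V/|Z| = 11.89 mA
P = VI cos φ = 1.8 × 0.01189 × cos(-68.70°) = 7.771 mW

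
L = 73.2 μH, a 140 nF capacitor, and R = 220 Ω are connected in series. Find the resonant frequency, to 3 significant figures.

ω₀ = 1/√(LC) = 1/√(7.32e-05 × 1.4e-07) = 312400 rad/s
f₀ = ω₀/(2π) = 49.7 kHz

49.7 kHz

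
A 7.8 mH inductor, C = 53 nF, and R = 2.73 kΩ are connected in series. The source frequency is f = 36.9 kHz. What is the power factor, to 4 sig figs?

ω = 2πf = 231800 rad/s
X_L = ωL = 1808 Ω
X_C = 1/(ωC) = 81.38 Ω
Net reactance X = X_L − X_C = 1727 Ω
Z = 2730 + j1727 Ω
|Z| = √(2730² + 1727²) = 3230 Ω
∠Z = arctan(1727/2730) = 32.32°
cos φ = cos(32.32°) = 0.8451

0.8451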